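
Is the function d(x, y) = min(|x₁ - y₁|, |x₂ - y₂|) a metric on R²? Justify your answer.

No. d fails identity of indiscernibles: take x = (3, 0) and y = (3, 4). Then d(x,y) = min(|3 - 3|, |0 - 4|) = min(0, 4) = 0, yet x ≠ y.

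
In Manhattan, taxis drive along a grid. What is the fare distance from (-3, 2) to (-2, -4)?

Σ|x_i - y_i| = |-3 - (-2)| + |2 - (-4)| = 1 + 6 = 7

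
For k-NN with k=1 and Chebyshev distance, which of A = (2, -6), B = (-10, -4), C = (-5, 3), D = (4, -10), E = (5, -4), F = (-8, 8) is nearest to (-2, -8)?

Distances: d(A) = 4, d(B) = 8, d(C) = 11, d(D) = 6, d(E) = 7, d(F) = 16. Nearest: A = (2, -6) with distance 4.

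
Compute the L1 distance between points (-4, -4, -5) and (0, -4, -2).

Σ|x_i - y_i| = |-4 - 0| + |-4 - (-4)| + |-5 - (-2)| = 4 + 0 + 3 = 7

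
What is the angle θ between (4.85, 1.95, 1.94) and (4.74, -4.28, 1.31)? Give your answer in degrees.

With u = (4.85, 1.95, 1.94), v = (4.74, -4.28, 1.31):
u·v = 4.85·4.74 + 1.95·(-4.28) + 1.94·1.31 = 22.989 + (-8.346) + 2.5414 = 17.1844.
|u| = √(4.85² + 1.95² + 1.94²) = √(23.5225 + 3.8025 + 3.7636) = √31.0886, |v| = √(4.74² + (-4.28)² + 1.31²) = √(22.4676 + 18.3184 + 1.7161) = √42.5021.
cos θ = (u·v)/(|u||v|) = 17.1844/(√31.0886·√42.5021) ≈ 0.472747
θ = arccos(0.472747) ≈ 61.79°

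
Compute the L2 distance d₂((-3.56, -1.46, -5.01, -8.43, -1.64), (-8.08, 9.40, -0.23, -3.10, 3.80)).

√(Σ(x_i - y_i)²) = √((-3.56 - (-8.08))² + (-1.46 - 9.4)² + (-5.01 - (-0.23))² + (-8.43 - (-3.1))² + (-1.64 - 3.8)²)
= √(4.52² + (-10.86)² + (-4.78)² + (-5.33)² + (-5.44)²) = √(20.4304 + 117.9396 + 22.8484 + 28.4089 + 29.5936) = √219.2209 ≈ 14.8061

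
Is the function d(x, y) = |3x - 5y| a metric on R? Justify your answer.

No. d fails symmetry: d(3, 7) = |3·3 - 5·7| = |-26| = 26, but d(7, 3) = |3·7 - 5·3| = |6| = 6. Since 26 ≠ 6, d(x,y) ≠ d(y,x) in general.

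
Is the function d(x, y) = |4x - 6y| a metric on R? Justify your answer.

No. d fails symmetry: d(3, 4) = |4·3 - 6·4| = |-12| = 12, but d(4, 3) = |4·4 - 6·3| = |-2| = 2. Since 12 ≠ 2, d(x,y) ≠ d(y,x) in general.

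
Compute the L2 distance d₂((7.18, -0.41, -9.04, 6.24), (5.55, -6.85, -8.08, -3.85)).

√(Σ(x_i - y_i)²) = √((7.18 - 5.55)² + (-0.41 - (-6.85))² + (-9.04 - (-8.08))² + (6.24 - (-3.85))²)
= √(1.63² + 6.44² + (-0.96)² + 10.09²) = √(2.6569 + 41.4736 + 0.9216 + 101.8081) = √146.8602 ≈ 12.1186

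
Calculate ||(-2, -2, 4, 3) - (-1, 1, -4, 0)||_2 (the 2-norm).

(Σ|x_i - y_i|^2)^(1/2) = (|-2 - (-1)|^2 + |-2 - 1|^2 + |4 - (-4)|^2 + |3 - 0|^2)^(1/2)
= (1^2 + 3^2 + 8^2 + 3^2)^(1/2) = (1 + 9 + 64 + 9)^(1/2) = (83)^(1/2) ≈ 9.1104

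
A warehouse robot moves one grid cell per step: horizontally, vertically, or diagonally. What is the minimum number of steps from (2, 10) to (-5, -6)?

max(|x_i - y_i|) = max(|2 - (-5)|, |10 - (-6)|) = max(7, 16) = 16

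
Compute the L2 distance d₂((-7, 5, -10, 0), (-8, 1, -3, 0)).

√(Σ(x_i - y_i)²) = √((-7 - (-8))² + (5 - 1)² + (-10 - (-3))² + (0 - 0)²)
= √(1² + 4² + (-7)² + 0²) = √(1 + 16 + 49 + 0) = √66 ≈ 8.124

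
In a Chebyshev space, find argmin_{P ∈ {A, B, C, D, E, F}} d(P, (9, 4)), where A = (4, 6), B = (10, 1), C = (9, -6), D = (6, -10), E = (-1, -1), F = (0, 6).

Distances: d(A) = 5, d(B) = 3, d(C) = 10, d(D) = 14, d(E) = 10, d(F) = 9. Nearest: B = (10, 1) with distance 3.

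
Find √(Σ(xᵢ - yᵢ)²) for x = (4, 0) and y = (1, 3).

√(Σ(x_i - y_i)²) = √((4 - 1)² + (0 - 3)²)
= √(3² + (-3)²) = √(9 + 9) = √18 ≈ 4.2426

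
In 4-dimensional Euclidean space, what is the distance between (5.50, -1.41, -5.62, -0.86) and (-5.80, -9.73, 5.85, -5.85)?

√(Σ(x_i - y_i)²) = √((5.5 - (-5.8))² + (-1.41 - (-9.73))² + (-5.62 - 5.85)² + (-0.86 - (-5.85))²)
= √(11.3² + 8.32² + (-11.47)² + 4.99²) = √(127.69 + 69.2224 + 131.5609 + 24.9001) = √353.3734 ≈ 18.7982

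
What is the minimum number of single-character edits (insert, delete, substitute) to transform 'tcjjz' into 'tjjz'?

Let D[i][j] be the edit distance between the first i characters of 'tcjjz' and the first j characters of 'tjjz', with D[i][0] = i, D[0][j] = j, and D[i][j] = D[i-1][j-1] if the characters match, else 1 + min(D[i-1][j], D[i][j-1], D[i-1][j-1]). Filling the table (rows: prefixes of 'tcjjz', columns: prefixes of 'tjjz'):
     ε  t  j  j  z
  ε  0  1  2  3  4
  t  1  0  1  2  3
  c  2  1  1  2  3
  j  3  2  1  1  2
  j  4  3  2  1  2
  z  5  4  3  2  1
The bottom-right entry gives D[5][4] = 1, so no sequence of fewer than 1 edit works. Backtracking through the table gives one optimal edit sequence (1 edit):
  tcjjz → tjjz (del c @2)
Edit distance = 1.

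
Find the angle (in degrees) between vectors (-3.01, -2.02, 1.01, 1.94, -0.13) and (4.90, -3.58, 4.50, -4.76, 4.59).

With u = (-3.01, -2.02, 1.01, 1.94, -0.13), v = (4.90, -3.58, 4.50, -4.76, 4.59):
u·v = (-3.01)·4.9 + (-2.02)·(-3.58) + 1.01·4.5 + 1.94·(-4.76) + (-0.13)·4.59 = (-14.749) + 7.2316 + 4.545 + (-9.2344) + (-0.5967) = -12.8035.
|u| = √((-3.01)² + (-2.02)² + 1.01² + 1.94² + (-0.13)²) = √(9.0601 + 4.0804 + 1.0201 + 3.7636 + 0.0169) = √17.9411, |v| = √(4.9² + (-3.58)² + 4.5² + (-4.76)² + 4.59²) = √(24.01 + 12.8164 + 20.25 + 22.6576 + 21.0681) = √100.8021.
cos θ = (u·v)/(|u||v|) = -12.8035/(√17.9411·√100.8021) ≈ -0.301071
θ = arccos(-0.301071) ≈ 107.52°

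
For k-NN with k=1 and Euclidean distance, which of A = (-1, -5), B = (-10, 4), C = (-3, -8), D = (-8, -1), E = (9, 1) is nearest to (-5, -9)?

Distances: d(A) ≈ 5.6569, d(B) ≈ 13.9284, d(C) ≈ 2.2361, d(D) ≈ 8.544, d(E) ≈ 17.2047. Nearest: C = (-3, -8) with distance 2.2361.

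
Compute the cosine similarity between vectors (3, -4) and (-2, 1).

With u = (3, -4), v = (-2, 1):
u·v = 3·(-2) + (-4)·1 = (-6) + (-4) = -10.
|u| = √(3² + (-4)²) = √25, |v| = √((-2)² + 1²) = √5, so |u||v| = √(25·5) = √125.
cos θ = (u·v)/(|u||v|) = -10/√125 ≈ -0.8944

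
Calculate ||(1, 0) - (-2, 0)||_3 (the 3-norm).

(Σ|x_i - y_i|^3)^(1/3) = (|1 - (-2)|^3 + |0 - 0|^3)^(1/3)
= (3^3 + 0^3)^(1/3) = (27 + 0)^(1/3) = (27)^(1/3) = 3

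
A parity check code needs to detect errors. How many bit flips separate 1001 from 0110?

Differing positions: 1, 2, 3, 4. Hamming distance = 4.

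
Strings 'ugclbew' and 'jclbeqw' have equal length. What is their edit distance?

Let D[i][j] be the edit distance between the first i characters of 'ugclbew' and the first j characters of 'jclbeqw', with D[i][0] = i, D[0][j] = j, and D[i][j] = D[i-1][j-1] if the characters match, else 1 + min(D[i-1][j], D[i][j-1], D[i-1][j-1]). Filling the table (rows: prefixes of 'ugclbew', columns: prefixes of 'jclbeqw'):
     ε  j  c  l  b  e  q  w
  ε  0  1  2  3  4  5  6  7
  u  1  1  2  3  4  5  6  7
  g  2  2  2  3  4  5  6  7
  c  3  3  2  3  4  5  6  7
  l  4  4  3  2  3  4  5  6
  b  5  5  4  3  2  3  4  5
  e  6  6  5  4  3  2  3  4
  w  7  7  6  5  4  3  3  3
The bottom-right entry gives D[7][7] = 3, so no sequence of fewer than 3 edits works. Backtracking through the table gives one optimal edit sequence (3 edits):
  ugclbew → gclbew (del u @1)
  gclbew → jclbew (sub g→j @1)
  jclbew → jclbeqw (ins q @6)
Edit distance = 3.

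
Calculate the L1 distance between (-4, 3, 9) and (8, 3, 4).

Σ|x_i - y_i| = |-4 - 8| + |3 - 3| + |9 - 4| = 12 + 0 + 5 = 17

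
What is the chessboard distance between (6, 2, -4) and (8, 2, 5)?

max(|x_i - y_i|) = max(|6 - 8|, |2 - 2|, |-4 - 5|) = max(2, 0, 9) = 9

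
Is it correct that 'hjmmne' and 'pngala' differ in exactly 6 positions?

Differing positions: 1, 2, 3, 4, 5, 6. Hamming distance = 6, so the claim is true.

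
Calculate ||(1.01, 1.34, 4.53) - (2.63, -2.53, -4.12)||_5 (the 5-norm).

(Σ|x_i - y_i|^5)^(1/5) = (|1.01 - 2.63|^5 + |1.34 - (-2.53)|^5 + |4.53 - (-4.12)|^5)^(1/5)
= (1.62^5 + 3.87^5 + 8.65^5)^(1/5) ≈ (11.1577 + 868.0702 + 48426.2163)^(1/5) = (49305.4442)^(1/5) ≈ 8.6812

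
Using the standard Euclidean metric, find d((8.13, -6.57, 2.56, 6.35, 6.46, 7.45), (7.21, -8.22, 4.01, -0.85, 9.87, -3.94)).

√(Σ(x_i - y_i)²) = √((8.13 - 7.21)² + (-6.57 - (-8.22))² + (2.56 - 4.01)² + (6.35 - (-0.85))² + (6.46 - 9.87)² + (7.45 - (-3.94))²)
= √(0.92² + 1.65² + (-1.45)² + 7.2² + (-3.41)² + 11.39²) = √(0.8464 + 2.7225 + 2.1025 + 51.84 + 11.6281 + 129.7321) = √198.8716 ≈ 14.1022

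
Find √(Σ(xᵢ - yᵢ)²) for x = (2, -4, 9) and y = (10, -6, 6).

√(Σ(x_i - y_i)²) = √((2 - 10)² + (-4 - (-6))² + (9 - 6)²)
= √((-8)² + 2² + 3²) = √(64 + 4 + 9) = √77 ≈ 8.775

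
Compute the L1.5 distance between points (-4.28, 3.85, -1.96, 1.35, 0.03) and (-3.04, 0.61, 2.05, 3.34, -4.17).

(Σ|x_i - y_i|^1.5)^(1/1.5) = (|-4.28 - (-3.04)|^1.5 + |3.85 - 0.61|^1.5 + |-1.96 - 2.05|^1.5 + |1.35 - 3.34|^1.5 + |0.03 - (-4.17)|^1.5)^(1/1.5)
= (1.24^1.5 + 3.24^1.5 + 4.01^1.5 + 1.99^1.5 + 4.2^1.5)^(1/1.5) ≈ (1.3808 + 5.832 + 8.03 + 2.8072 + 8.6074)^(1/1.5) = (26.6574)^(1/1.5) ≈ 8.9237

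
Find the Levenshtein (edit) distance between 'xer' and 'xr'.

Let D[i][j] be the edit distance between the first i characters of 'xer' and the first j characters of 'xr', with D[i][0] = i, D[0][j] = j, and D[i][j] = D[i-1][j-1] if the characters match, else 1 + min(D[i-1][j], D[i][j-1], D[i-1][j-1]). Filling the table (rows: prefixes of 'xer', columns: prefixes of 'xr'):
     ε  x  r
  ε  0  1  2
  x  1  0  1
  e  2  1  1
  r  3  2  1
The bottom-right entry gives D[3][2] = 1, so no sequence of fewer than 1 edit works. Backtracking through the table gives one optimal edit sequence (1 edit):
  xer → xr (del e @2)
Edit distance = 1.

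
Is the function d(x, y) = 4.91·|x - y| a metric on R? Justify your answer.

Yes. Since |x - y| is a metric on R and 4.91 > 0, the positive scalar multiple 4.91·|x - y| is also a metric: scaling by a positive constant preserves non-negativity, identity (d=0 ⟺ |x-y|=0 ⟺ x=y), symmetry, and the triangle inequality.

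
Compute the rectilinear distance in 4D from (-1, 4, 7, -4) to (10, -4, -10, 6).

Σ|x_i - y_i| = |-1 - 10| + |4 - (-4)| + |7 - (-10)| + |-4 - 6| = 11 + 8 + 17 + 10 = 46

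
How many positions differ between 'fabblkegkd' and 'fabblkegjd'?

Differing positions: 9. Hamming distance = 1.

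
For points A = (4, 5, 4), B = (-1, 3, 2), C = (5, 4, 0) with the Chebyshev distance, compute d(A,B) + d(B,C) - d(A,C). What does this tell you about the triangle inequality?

d(A,B) = max(5, 2, 2) = 5, d(B,C) = max(6, 1, 2) = 6, d(A,C) = max(1, 1, 4) = 4.
d(A,B) + d(B,C) - d(A,C) = 5 + 6 - 4 = 11 - 4 = 7. This is ≥ 0, so the triangle inequality holds for these points.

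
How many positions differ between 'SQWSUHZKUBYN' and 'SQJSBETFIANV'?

Differing positions: 3, 5, 6, 7, 8, 9, 10, 11, 12. Hamming distance = 9.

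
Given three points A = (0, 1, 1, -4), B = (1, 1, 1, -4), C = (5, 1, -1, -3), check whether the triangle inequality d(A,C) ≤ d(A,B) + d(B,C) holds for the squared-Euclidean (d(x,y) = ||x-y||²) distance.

d(A,B) = 1² + 0² + 0² + 0² = 1, d(B,C) = 4² + 0² + 2² + 1² = 21, d(A,C) = 5² + 0² + 2² + 1² = 30.
d(A,C) = 30 > 1 + 21 = 22. Triangle inequality is VIOLATED. (Squared-Euclidean is not a metric — this is a counterexample.)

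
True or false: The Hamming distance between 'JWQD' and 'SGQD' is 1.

Differing positions: 1, 2. Hamming distance = 2, so the claim that d_H = 1 is false.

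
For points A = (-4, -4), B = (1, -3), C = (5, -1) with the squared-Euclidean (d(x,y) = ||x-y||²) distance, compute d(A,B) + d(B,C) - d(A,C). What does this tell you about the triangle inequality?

d(A,B) = 5² + 1² = 26, d(B,C) = 4² + 2² = 20, d(A,C) = 9² + 3² = 90.
d(A,B) + d(B,C) - d(A,C) = 26 + 20 - 90 = 46 - 90 = -44. This is < 0, so the triangle inequality FAILS for these points (squared-Euclidean is not a metric).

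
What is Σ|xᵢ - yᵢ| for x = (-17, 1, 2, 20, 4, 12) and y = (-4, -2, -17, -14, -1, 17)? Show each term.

Σ|x_i - y_i| = |-17 - (-4)| + |1 - (-2)| + |2 - (-17)| + |20 - (-14)| + |4 - (-1)| + |12 - 17| = 13 + 3 + 19 + 34 + 5 + 5 = 79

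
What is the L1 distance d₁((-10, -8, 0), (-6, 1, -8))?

Σ|x_i - y_i| = |-10 - (-6)| + |-8 - 1| + |0 - (-8)| = 4 + 9 + 8 = 21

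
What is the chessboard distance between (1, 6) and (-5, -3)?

max(|x_i - y_i|) = max(|1 - (-5)|, |6 - (-3)|) = max(6, 9) = 9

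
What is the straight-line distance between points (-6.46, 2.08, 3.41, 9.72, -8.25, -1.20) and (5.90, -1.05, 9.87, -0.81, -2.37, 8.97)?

√(Σ(x_i - y_i)²) = √((-6.46 - 5.9)² + (2.08 - (-1.05))² + (3.41 - 9.87)² + (9.72 - (-0.81))² + (-8.25 - (-2.37))² + (-1.2 - 8.97)²)
= √((-12.36)² + 3.13² + (-6.46)² + 10.53² + (-5.88)² + (-10.17)²) = √(152.7696 + 9.7969 + 41.7316 + 110.8809 + 34.5744 + 103.4289) = √453.1823 ≈ 21.2881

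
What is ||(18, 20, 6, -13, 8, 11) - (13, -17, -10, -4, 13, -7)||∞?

max(|x_i - y_i|) = max(|18 - 13|, |20 - (-17)|, |6 - (-10)|, |-13 - (-4)|, |8 - 13|, |11 - (-7)|) = max(5, 37, 16, 9, 5, 18) = 37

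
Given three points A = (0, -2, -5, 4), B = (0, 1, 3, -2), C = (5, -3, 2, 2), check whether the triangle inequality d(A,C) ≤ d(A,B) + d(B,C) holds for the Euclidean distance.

d(A,B) = √(0² + 3² + 8² + 6²) = √109 ≈ 10.4403, d(B,C) = √(5² + 4² + 1² + 4²) = √58 ≈ 7.6158, d(A,C) = √(5² + 1² + 7² + 2²) = √79 ≈ 8.8882.
d(A,C) ≈ 8.8882 ≤ 10.4403 + 7.6158 = 18.0561. Triangle inequality is satisfied.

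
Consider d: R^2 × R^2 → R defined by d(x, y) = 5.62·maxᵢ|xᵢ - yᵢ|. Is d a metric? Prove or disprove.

Yes. The L∞ (Chebyshev) norm induces a metric on R^2, and multiplying a metric by a positive constant 5.62 > 0 preserves all four axioms: non-negativity (5.62·||x-y|| ≥ 0), identity (5.62·||x-y|| = 0 ⟺ ||x-y|| = 0 ⟺ x = y), symmetry (||x-y|| = ||y-x||), and the triangle inequality (5.62·||x-z|| ≤ 5.62·||x-y|| + 5.62·||y-z||). So d is a metric.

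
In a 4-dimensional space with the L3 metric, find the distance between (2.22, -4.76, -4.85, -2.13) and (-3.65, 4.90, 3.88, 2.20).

(Σ|x_i - y_i|^3)^(1/3) = (|2.22 - (-3.65)|^3 + |-4.76 - 4.9|^3 + |-4.85 - 3.88|^3 + |-2.13 - 2.2|^3)^(1/3)
= (5.87^3 + 9.66^3 + 8.73^3 + 4.33^3)^(1/3) ≈ (202.262 + 901.4287 + 665.3386 + 81.1827)^(1/3) = (1850.212)^(1/3) ≈ 12.2765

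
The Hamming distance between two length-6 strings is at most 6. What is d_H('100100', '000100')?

Differing positions: 1. Hamming distance = 1. The maximum possible Hamming distance for length-6 strings is 6, so d_H/6 = 1/6 ≈ 0.1667.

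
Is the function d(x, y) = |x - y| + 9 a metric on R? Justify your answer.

No. d fails identity of indiscernibles (specifically d(x,x) = 0): d(-8, -8) = |-8 - (-8)| + 9 = 0 + 9 = 9 ≠ 0.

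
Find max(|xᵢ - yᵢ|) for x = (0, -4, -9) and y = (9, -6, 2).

max(|x_i - y_i|) = max(|0 - 9|, |-4 - (-6)|, |-9 - 2|) = max(9, 2, 11) = 11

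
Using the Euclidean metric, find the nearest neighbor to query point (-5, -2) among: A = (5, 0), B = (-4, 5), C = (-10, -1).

Distances: d(A) ≈ 10.198, d(B) ≈ 7.0711, d(C) ≈ 5.099. Nearest: C = (-10, -1) with distance 5.099.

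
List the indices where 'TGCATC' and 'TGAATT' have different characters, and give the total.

Differing positions: 3, 6. Hamming distance = 2.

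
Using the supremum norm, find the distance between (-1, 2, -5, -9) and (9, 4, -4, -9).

max(|x_i - y_i|) = max(|-1 - 9|, |2 - 4|, |-5 - (-4)|, |-9 - (-9)|) = max(10, 2, 1, 0) = 10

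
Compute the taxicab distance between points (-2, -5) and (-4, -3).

Σ|x_i - y_i| = |-2 - (-4)| + |-5 - (-3)| = 2 + 2 = 4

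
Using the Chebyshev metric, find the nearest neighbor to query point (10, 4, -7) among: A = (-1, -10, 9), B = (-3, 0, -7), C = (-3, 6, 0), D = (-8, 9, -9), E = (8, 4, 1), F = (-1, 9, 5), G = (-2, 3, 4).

Distances: d(A) = 16, d(B) = 13, d(C) = 13, d(D) = 18, d(E) = 8, d(F) = 12, d(G) = 12. Nearest: E = (8, 4, 1) with distance 8.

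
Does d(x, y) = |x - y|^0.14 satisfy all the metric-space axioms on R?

Yes. With 0 < p = 0.14 ≤ 1, d(x,y) = |x-y|^0.14 is a metric on R. Non-negativity and symmetry are immediate; |x-y|^0.14 = 0 ⟺ |x-y| = 0 ⟺ x = y. For the triangle inequality, the function t ↦ t^0.14 is subadditive on [0,∞) when p ≤ 1, so |x-z|^0.14 ≤ (|x-y| + |y-z|)^0.14 ≤ |x-y|^0.14 + |y-z|^0.14.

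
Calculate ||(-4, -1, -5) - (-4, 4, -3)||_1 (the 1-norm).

Σ|x_i - y_i| = |-4 - (-4)| + |-1 - 4| + |-5 - (-3)| = 0 + 5 + 2 = 7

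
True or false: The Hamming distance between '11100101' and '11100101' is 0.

Differing positions: none. Hamming distance = 0, so the claim is true.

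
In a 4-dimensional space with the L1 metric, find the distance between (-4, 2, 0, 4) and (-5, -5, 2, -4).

Σ|x_i - y_i| = |-4 - (-5)| + |2 - (-5)| + |0 - 2| + |4 - (-4)| = 1 + 7 + 2 + 8 = 18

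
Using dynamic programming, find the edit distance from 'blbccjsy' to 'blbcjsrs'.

Let D[i][j] be the edit distance between the first i characters of 'blbccjsy' and the first j characters of 'blbcjsrs', with D[i][0] = i, D[0][j] = j, and D[i][j] = D[i-1][j-1] if the characters match, else 1 + min(D[i-1][j], D[i][j-1], D[i-1][j-1]). Filling the table (rows: prefixes of 'blbccjsy', columns: prefixes of 'blbcjsrs'):
     ε  b  l  b  c  j  s  r  s
  ε  0  1  2  3  4  5  6  7  8
  b  1  0  1  2  3  4  5  6  7
  l  2  1  0  1  2  3  4  5  6
  b  3  2  1  0  1  2  3  4  5
  c  4  3  2  1  0  1  2  3  4
  c  5  4  3  2  1  1  2  3  4
  j  6  5  4  3  2  1  2  3  4
  s  7  6  5  4  3  2  1  2  3
  y  8  7  6  5  4  3  2  2  3
The bottom-right entry gives D[8][8] = 3, so no sequence of fewer than 3 edits works. Backtracking through the table gives one optimal edit sequence (3 edits):
  blbccjsy → blbcjsy (del c @4)
  blbcjsy → blbcjsry (ins r @7)
  blbcjsry → blbcjsrs (sub y→s @8)
Edit distance = 3.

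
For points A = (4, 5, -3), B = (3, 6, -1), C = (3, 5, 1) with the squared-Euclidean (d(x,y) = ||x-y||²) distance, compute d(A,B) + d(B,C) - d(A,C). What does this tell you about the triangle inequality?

d(A,B) = 1² + 1² + 2² = 6, d(B,C) = 0² + 1² + 2² = 5, d(A,C) = 1² + 0² + 4² = 17.
d(A,B) + d(B,C) - d(A,C) = 6 + 5 - 17 = 11 - 17 = -6. This is < 0, so the triangle inequality FAILS for these points (squared-Euclidean is not a metric).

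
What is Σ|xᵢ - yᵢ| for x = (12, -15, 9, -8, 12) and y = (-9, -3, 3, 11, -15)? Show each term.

Σ|x_i - y_i| = |12 - (-9)| + |-15 - (-3)| + |9 - 3| + |-8 - 11| + |12 - (-15)| = 21 + 12 + 6 + 19 + 27 = 85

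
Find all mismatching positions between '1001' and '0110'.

Differing positions: 1, 2, 3, 4. Hamming distance = 4.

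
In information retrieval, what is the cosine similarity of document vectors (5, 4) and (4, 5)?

With u = (5, 4), v = (4, 5):
u·v = 5·4 + 4·5 = 20 + 20 = 40.
|u| = √(5² + 4²) = √41, |v| = √(4² + 5²) = √41, so |u||v| = √(41·41) = √1681 = 41.
cos θ = (u·v)/(|u||v|) = 40/41 ≈ 0.9756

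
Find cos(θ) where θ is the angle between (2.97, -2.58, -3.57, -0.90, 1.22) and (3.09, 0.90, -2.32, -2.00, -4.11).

With u = (2.97, -2.58, -3.57, -0.90, 1.22), v = (3.09, 0.90, -2.32, -2.00, -4.11):
u·v = 2.97·3.09 + (-2.58)·0.9 + (-3.57)·(-2.32) + (-0.9)·(-2) + 1.22·(-4.11) = 9.1773 + (-2.322) + 8.2824 + 1.8 + (-5.0142) = 11.9235.
|u| = √(2.97² + (-2.58)² + (-3.57)² + (-0.9)² + 1.22²) = √(8.8209 + 6.6564 + 12.7449 + 0.81 + 1.4884) = √30.5206, |v| = √(3.09² + 0.9² + (-2.32)² + (-2)² + (-4.11)²) = √(9.5481 + 0.81 + 5.3824 + 4 + 16.8921) = √36.6326.
cos θ = (u·v)/(|u||v|) = 11.9235/(√30.5206·√36.6326) ≈ 0.3566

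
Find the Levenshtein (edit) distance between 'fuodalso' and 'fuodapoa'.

Let D[i][j] be the edit distance between the first i characters of 'fuodalso' and the first j characters of 'fuodapoa', with D[i][0] = i, D[0][j] = j, and D[i][j] = D[i-1][j-1] if the characters match, else 1 + min(D[i-1][j], D[i][j-1], D[i-1][j-1]). Filling the table (rows: prefixes of 'fuodalso', columns: prefixes of 'fuodapoa'):
     ε  f  u  o  d  a  p  o  a
  ε  0  1  2  3  4  5  6  7  8
  f  1  0  1  2  3  4  5  6  7
  u  2  1  0  1  2  3  4  5  6
  o  3  2  1  0  1  2  3  4  5
  d  4  3  2  1  0  1  2  3  4
  a  5  4  3  2  1  0  1  2  3
  l  6  5  4  3  2  1  1  2  3
  s  7  6  5  4  3  2  2  2  3
  o  8  7  6  5  4  3  3  2  3
The bottom-right entry gives D[8][8] = 3, so no sequence of fewer than 3 edits works. Backtracking through the table gives one optimal edit sequence (3 edits):
  fuodalso → fuodapso (sub l→p @6)
  fuodapso → fuodapoo (sub s→o @7)
  fuodapoo → fuodapoa (sub o→a @8)
Edit distance = 3.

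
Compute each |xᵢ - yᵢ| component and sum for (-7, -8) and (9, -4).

Σ|x_i - y_i| = |-7 - 9| + |-8 - (-4)| = 16 + 4 = 20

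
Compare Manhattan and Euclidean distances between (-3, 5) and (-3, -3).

L1 = |-3 - (-3)| + |5 - (-3)| = 0 + 8 = 8
L2 = √(0² + 8²) = √64 = 8
L1 ≥ L2 always (equality iff movement is along one axis); L1 = L2 here (movement is along a single axis).
Ratio L1/L2 = 8/8 = 1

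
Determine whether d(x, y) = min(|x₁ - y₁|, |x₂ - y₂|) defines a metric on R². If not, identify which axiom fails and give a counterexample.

No. d fails identity of indiscernibles: take x = (-2, 0) and y = (-2, 1). Then d(x,y) = min(|-2 - (-2)|, |0 - 1|) = min(0, 1) = 0, yet x ≠ y.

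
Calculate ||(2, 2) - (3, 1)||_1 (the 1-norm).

Σ|x_i - y_i| = |2 - 3| + |2 - 1| = 1 + 1 = 2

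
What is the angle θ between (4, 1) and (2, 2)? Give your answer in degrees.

With u = (4, 1), v = (2, 2):
u·v = 4·2 + 1·2 = 8 + 2 = 10.
|u| = √(4² + 1²) = √17, |v| = √(2² + 2²) = √8, so |u||v| = √(17·8) = √136.
cos θ = (u·v)/(|u||v|) = 10/√136 ≈ 0.857493
θ = arccos(0.857493) ≈ 30.96°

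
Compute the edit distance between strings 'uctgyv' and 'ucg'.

Let D[i][j] be the edit distance between the first i characters of 'uctgyv' and the first j characters of 'ucg', with D[i][0] = i, D[0][j] = j, and D[i][j] = D[i-1][j-1] if the characters match, else 1 + min(D[i-1][j], D[i][j-1], D[i-1][j-1]). Filling the table (rows: prefixes of 'uctgyv', columns: prefixes of 'ucg'):
     ε  u  c  g
  ε  0  1  2  3
  u  1  0  1  2
  c  2  1  0  1
  t  3  2  1  1
  g  4  3  2  1
  y  5  4  3  2
  v  6  5  4  3
The bottom-right entry gives D[6][3] = 3, so no sequence of fewer than 3 edits works. Backtracking through the table gives one optimal edit sequence (3 edits):
  uctgyv → ucgyv (del t @3)
  ucgyv → ucgv (del y @4)
  ucgv → ucg (del v @4)
Edit distance = 3.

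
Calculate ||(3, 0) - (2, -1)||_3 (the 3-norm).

(Σ|x_i - y_i|^3)^(1/3) = (|3 - 2|^3 + |0 - (-1)|^3)^(1/3)
= (1^3 + 1^3)^(1/3) = (1 + 1)^(1/3) = (2)^(1/3) ≈ 1.2599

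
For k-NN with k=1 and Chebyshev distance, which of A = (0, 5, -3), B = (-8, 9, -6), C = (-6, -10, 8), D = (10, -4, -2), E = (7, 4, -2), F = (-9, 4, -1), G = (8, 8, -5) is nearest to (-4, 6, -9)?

Distances: d(A) = 6, d(B) = 4, d(C) = 17, d(D) = 14, d(E) = 11, d(F) = 8, d(G) = 12. Nearest: B = (-8, 9, -6) with distance 4.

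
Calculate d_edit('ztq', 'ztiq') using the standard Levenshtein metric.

Let D[i][j] be the edit distance between the first i characters of 'ztq' and the first j characters of 'ztiq', with D[i][0] = i, D[0][j] = j, and D[i][j] = D[i-1][j-1] if the characters match, else 1 + min(D[i-1][j], D[i][j-1], D[i-1][j-1]). Filling the table (rows: prefixes of 'ztq', columns: prefixes of 'ztiq'):
     ε  z  t  i  q
  ε  0  1  2  3  4
  z  1  0  1  2  3
  t  2  1  0  1  2
  q  3  2  1  1  1
The bottom-right entry gives D[3][4] = 1, so no sequence of fewer than 1 edit works. Backtracking through the table gives one optimal edit sequence (1 edit):
  ztq → ztiq (ins i @3)
Edit distance = 1.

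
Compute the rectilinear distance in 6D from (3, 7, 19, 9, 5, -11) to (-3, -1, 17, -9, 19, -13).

Σ|x_i - y_i| = |3 - (-3)| + |7 - (-1)| + |19 - 17| + |9 - (-9)| + |5 - 19| + |-11 - (-13)| = 6 + 8 + 2 + 18 + 14 + 2 = 50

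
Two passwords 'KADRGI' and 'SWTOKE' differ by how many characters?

Differing positions: 1, 2, 3, 4, 5, 6. Hamming distance = 6.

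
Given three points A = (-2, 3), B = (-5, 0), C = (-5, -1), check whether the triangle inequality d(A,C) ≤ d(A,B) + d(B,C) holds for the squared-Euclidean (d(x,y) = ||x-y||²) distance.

d(A,B) = 3² + 3² = 18, d(B,C) = 0² + 1² = 1, d(A,C) = 3² + 4² = 25.
d(A,C) = 25 > 18 + 1 = 19. Triangle inequality is VIOLATED. (Squared-Euclidean is not a metric — this is a counterexample.)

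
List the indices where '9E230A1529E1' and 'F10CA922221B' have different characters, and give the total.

Differing positions: 1, 2, 3, 4, 5, 6, 7, 8, 10, 11, 12. Hamming distance = 11.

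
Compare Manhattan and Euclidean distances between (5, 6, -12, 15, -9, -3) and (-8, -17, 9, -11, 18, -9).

L1 = |5 - (-8)| + |6 - (-17)| + |-12 - 9| + |15 - (-11)| + |-9 - 18| + |-3 - (-9)| = 13 + 23 + 21 + 26 + 27 + 6 = 116
L2 = √(13² + 23² + 21² + 26² + 27² + 6²) = √2580 ≈ 50.7937
L1 ≥ L2 always (equality iff movement is along one axis); L1 > L2 here.
Ratio L1/L2 = 116/√2580 ≈ 2.2837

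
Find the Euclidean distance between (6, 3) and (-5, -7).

√(Σ(x_i - y_i)²) = √((6 - (-5))² + (3 - (-7))²)
= √(11² + 10²) = √(121 + 100) = √221 ≈ 14.8661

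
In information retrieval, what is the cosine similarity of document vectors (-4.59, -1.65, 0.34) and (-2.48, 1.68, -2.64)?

With u = (-4.59, -1.65, 0.34), v = (-2.48, 1.68, -2.64):
u·v = (-4.59)·(-2.48) + (-1.65)·1.68 + 0.34·(-2.64) = 11.3832 + (-2.772) + (-0.8976) = 7.7136.
|u| = √((-4.59)² + (-1.65)² + 0.34²) = √(21.0681 + 2.7225 + 0.1156) = √23.9062, |v| = √((-2.48)² + 1.68² + (-2.64)²) = √(6.1504 + 2.8224 + 6.9696) = √15.9424.
cos θ = (u·v)/(|u||v|) = 7.7136/(√23.9062·√15.9424) ≈ 0.3951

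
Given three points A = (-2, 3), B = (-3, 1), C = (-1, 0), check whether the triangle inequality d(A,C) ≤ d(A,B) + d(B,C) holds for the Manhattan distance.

d(A,B) = 1 + 2 = 3, d(B,C) = 2 + 1 = 3, d(A,C) = 1 + 3 = 4.
d(A,C) = 4 ≤ 3 + 3 = 6. Triangle inequality is satisfied.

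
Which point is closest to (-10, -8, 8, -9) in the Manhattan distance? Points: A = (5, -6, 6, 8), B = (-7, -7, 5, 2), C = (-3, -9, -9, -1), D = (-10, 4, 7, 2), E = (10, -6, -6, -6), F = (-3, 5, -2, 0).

Distances: d(A) = 36, d(B) = 18, d(C) = 33, d(D) = 24, d(E) = 39, d(F) = 39. Nearest: B = (-7, -7, 5, 2) with distance 18.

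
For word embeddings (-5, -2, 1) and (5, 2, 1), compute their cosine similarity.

With u = (-5, -2, 1), v = (5, 2, 1):
u·v = (-5)·5 + (-2)·2 + 1·1 = (-25) + (-4) + 1 = -28.
|u| = √((-5)² + (-2)² + 1²) = √30, |v| = √(5² + 2² + 1²) = √30, so |u||v| = √(30·30) = √900 = 30.
cos θ = (u·v)/(|u||v|) = -28/30 ≈ -0.9333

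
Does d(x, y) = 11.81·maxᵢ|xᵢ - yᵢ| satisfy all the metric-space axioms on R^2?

Yes. The L∞ (Chebyshev) norm induces a metric on R^2, and multiplying a metric by a positive constant 11.81 > 0 preserves all four axioms: non-negativity (11.81·||x-y|| ≥ 0), identity (11.81·||x-y|| = 0 ⟺ ||x-y|| = 0 ⟺ x = y), symmetry (||x-y|| = ||y-x||), and the triangle inequality (11.81·||x-z|| ≤ 11.81·||x-y|| + 11.81·||y-z||). So d is a metric.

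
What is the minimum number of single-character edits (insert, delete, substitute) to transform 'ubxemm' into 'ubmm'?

Let D[i][j] be the edit distance between the first i characters of 'ubxemm' and the first j characters of 'ubmm', with D[i][0] = i, D[0][j] = j, and D[i][j] = D[i-1][j-1] if the characters match, else 1 + min(D[i-1][j], D[i][j-1], D[i-1][j-1]). Filling the table (rows: prefixes of 'ubxemm', columns: prefixes of 'ubmm'):
     ε  u  b  m  m
  ε  0  1  2  3  4
  u  1  0  1  2  3
  b  2  1  0  1  2
  x  3  2  1  1  2
  e  4  3  2  2  2
  m  5  4  3  2  2
  m  6  5  4  3  2
The bottom-right entry gives D[6][4] = 2, so no sequence of fewer than 2 edits works. Backtracking through the table gives one optimal edit sequence (2 edits):
  ubxemm → ubemm (del x @3)
  ubemm → ubmm (del e @3)
Edit distance = 2.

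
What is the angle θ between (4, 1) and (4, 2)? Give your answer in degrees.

With u = (4, 1), v = (4, 2):
u·v = 4·4 + 1·2 = 16 + 2 = 18.
|u| = √(4² + 1²) = √17, |v| = √(4² + 2²) = √20, so |u||v| = √(17·20) = √340.
cos θ = (u·v)/(|u||v|) = 18/√340 ≈ 0.976187
θ = arccos(0.976187) ≈ 12.53°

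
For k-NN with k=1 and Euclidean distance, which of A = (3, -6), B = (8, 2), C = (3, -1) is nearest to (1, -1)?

Distances: d(A) ≈ 5.3852, d(B) ≈ 7.6158, d(C) = 2. Nearest: C = (3, -1) with distance 2.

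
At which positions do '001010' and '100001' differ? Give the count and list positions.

Differing positions: 1, 3, 5, 6. Hamming distance = 4.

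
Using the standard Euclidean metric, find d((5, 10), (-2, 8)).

√(Σ(x_i - y_i)²) = √((5 - (-2))² + (10 - 8)²)
= √(7² + 2²) = √(49 + 4) = √53 ≈ 7.2801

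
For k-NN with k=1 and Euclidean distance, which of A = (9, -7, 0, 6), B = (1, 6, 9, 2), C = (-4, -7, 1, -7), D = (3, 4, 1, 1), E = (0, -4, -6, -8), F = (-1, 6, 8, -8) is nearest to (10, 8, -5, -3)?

Distances: d(A) ≈ 18.2209, d(B) ≈ 17.4929, d(C) ≈ 21.7486, d(D) ≈ 10.8167, d(E) ≈ 16.4317, d(F) ≈ 17.8606. Nearest: D = (3, 4, 1, 1) with distance 10.8167.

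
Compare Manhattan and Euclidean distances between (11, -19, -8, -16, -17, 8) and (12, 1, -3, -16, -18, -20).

L1 = |11 - 12| + |-19 - 1| + |-8 - (-3)| + |-16 - (-16)| + |-17 - (-18)| + |8 - (-20)| = 1 + 20 + 5 + 0 + 1 + 28 = 55
L2 = √(1² + 20² + 5² + 0² + 1² + 28²) = √1211 ≈ 34.7994
L1 ≥ L2 always (equality iff movement is along one axis); L1 > L2 here.
Ratio L1/L2 = 55/√1211 ≈ 1.5805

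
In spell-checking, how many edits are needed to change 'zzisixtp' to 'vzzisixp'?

Let D[i][j] be the edit distance between the first i characters of 'zzisixtp' and the first j characters of 'vzzisixp', with D[i][0] = i, D[0][j] = j, and D[i][j] = D[i-1][j-1] if the characters match, else 1 + min(D[i-1][j], D[i][j-1], D[i-1][j-1]). Filling the table (rows: prefixes of 'zzisixtp', columns: prefixes of 'vzzisixp'):
     ε  v  z  z  i  s  i  x  p
  ε  0  1  2  3  4  5  6  7  8
  z  1  1  1  2  3  4  5  6  7
  z  2  2  1  1  2  3  4  5  6
  i  3  3  2  2  1  2  3  4  5
  s  4  4  3  3  2  1  2  3  4
  i  5  5  4  4  3  2  1  2  3
  x  6  6  5  5  4  3  2  1  2
  t  7  7  6  6  5  4  3  2  2
  p  8  8  7  7  6  5  4  3  2
The bottom-right entry gives D[8][8] = 2, so no sequence of fewer than 2 edits works. Backtracking through the table gives one optimal edit sequence (2 edits):
  zzisixtp → vzzisixtp (ins v @1)
  vzzisixtp → vzzisixp (del t @8)
Edit distance = 2.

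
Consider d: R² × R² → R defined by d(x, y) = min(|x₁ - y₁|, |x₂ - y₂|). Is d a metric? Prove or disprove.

No. d fails identity of indiscernibles: take x = (-1, 0) and y = (-1, 9). Then d(x,y) = min(|-1 - (-1)|, |0 - 9|) = min(0, 9) = 0, yet x ≠ y.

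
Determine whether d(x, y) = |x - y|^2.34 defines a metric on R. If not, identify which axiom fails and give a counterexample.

No. d(x,y) = |x-y|^2.34 fails the triangle inequality since p = 2.34 > 1. Counterexample: x = -3, y = 3, z = 7. d(x,z) = |-3 - 7|^2.34 = 10^2.34 ≈ 218.7762, but d(x,y) + d(y,z) = 6^2.34 + 4^2.34 ≈ 66.2024 + 25.6342 = 91.8366. Since 218.7762 > 91.8366, the triangle inequality is violated.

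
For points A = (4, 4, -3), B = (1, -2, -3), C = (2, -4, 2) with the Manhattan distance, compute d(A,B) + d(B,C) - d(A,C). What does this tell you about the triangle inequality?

d(A,B) = 3 + 6 + 0 = 9, d(B,C) = 1 + 2 + 5 = 8, d(A,C) = 2 + 8 + 5 = 15.
d(A,B) + d(B,C) - d(A,C) = 9 + 8 - 15 = 17 - 15 = 2. This is ≥ 0, so the triangle inequality holds for these points.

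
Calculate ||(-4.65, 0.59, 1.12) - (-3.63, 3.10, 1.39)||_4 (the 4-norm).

(Σ|x_i - y_i|^4)^(1/4) = (|-4.65 - (-3.63)|^4 + |0.59 - 3.1|^4 + |1.12 - 1.39|^4)^(1/4)
= (1.02^4 + 2.51^4 + 0.27^4)^(1/4) ≈ (1.0824 + 39.6913 + 0.0053)^(1/4) = (40.779)^(1/4) ≈ 2.527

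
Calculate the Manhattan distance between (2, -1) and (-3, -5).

Σ|x_i - y_i| = |2 - (-3)| + |-1 - (-5)| = 5 + 4 = 9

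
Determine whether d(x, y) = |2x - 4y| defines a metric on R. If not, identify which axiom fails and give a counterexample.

No. d fails symmetry: d(8, 4) = |2·8 - 4·4| = |0| = 0, but d(4, 8) = |2·4 - 4·8| = |-24| = 24. Since 0 ≠ 24, d(x,y) ≠ d(y,x) in general.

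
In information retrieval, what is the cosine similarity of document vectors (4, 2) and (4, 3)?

With u = (4, 2), v = (4, 3):
u·v = 4·4 + 2·3 = 16 + 6 = 22.
|u| = √(4² + 2²) = √20, |v| = √(4² + 3²) = √25, so |u||v| = √(20·25) = √500.
cos θ = (u·v)/(|u||v|) = 22/√500 ≈ 0.9839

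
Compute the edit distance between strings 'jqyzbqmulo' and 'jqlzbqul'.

Let D[i][j] be the edit distance between the first i characters of 'jqyzbqmulo' and the first j characters of 'jqlzbqul', with D[i][0] = i, D[0][j] = j, and D[i][j] = D[i-1][j-1] if the characters match, else 1 + min(D[i-1][j], D[i][j-1], D[i-1][j-1]). Filling the table (rows: prefixes of 'jqyzbqmulo', columns: prefixes of 'jqlzbqul'):
     ε  j  q  l  z  b  q  u  l
  ε  0  1  2  3  4  5  6  7  8
  j  1  0  1  2  3  4  5  6  7
  q  2  1  0  1  2  3  4  5  6
  y  3  2  1  1  2  3  4  5  6
  z  4  3  2  2  1  2  3  4  5
  b  5  4  3  3  2  1  2  3  4
  q  6  5  4  4  3  2  1  2  3
  m  7  6  5  5  4  3  2  2  3
  u  8  7  6  6  5  4  3  2  3
  l  9  8  7  6  6  5  4  3  2
  o 10  9  8  7  7  6  5  4  3
The bottom-right entry gives D[10][8] = 3, so no sequence of fewer than 3 edits works. Backtracking through the table gives one optimal edit sequence (3 edits):
  jqyzbqmulo → jqlzbqmulo (sub y→l @3)
  jqlzbqmulo → jqlzbqulo (del m @7)
  jqlzbqulo → jqlzbqul (del o @9)
Edit distance = 3.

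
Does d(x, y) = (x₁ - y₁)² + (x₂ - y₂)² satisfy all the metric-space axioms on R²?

No. The squared Euclidean distance fails the triangle inequality. Counterexample: x = (0, 0), y = (5, 4), z = (10, 8). d(x,z) = 10² + 8² = 164, but d(x,y) + d(y,z) = (5² + 4²) + (5² + 4²) = 41 + 41 = 82. Since 164 > 82, the triangle inequality is violated. (Note: √d, the ordinary Euclidean distance, IS a metric.)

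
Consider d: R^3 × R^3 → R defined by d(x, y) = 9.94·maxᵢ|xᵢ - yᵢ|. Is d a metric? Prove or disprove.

Yes. The L∞ (Chebyshev) norm induces a metric on R^3, and multiplying a metric by a positive constant 9.94 > 0 preserves all four axioms: non-negativity (9.94·||x-y|| ≥ 0), identity (9.94·||x-y|| = 0 ⟺ ||x-y|| = 0 ⟺ x = y), symmetry (||x-y|| = ||y-x||), and the triangle inequality (9.94·||x-z|| ≤ 9.94·||x-y|| + 9.94·||y-z||). So d is a metric.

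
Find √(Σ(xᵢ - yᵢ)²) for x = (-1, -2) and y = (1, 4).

√(Σ(x_i - y_i)²) = √((-1 - 1)² + (-2 - 4)²)
= √((-2)² + (-6)²) = √(4 + 36) = √40 ≈ 6.3246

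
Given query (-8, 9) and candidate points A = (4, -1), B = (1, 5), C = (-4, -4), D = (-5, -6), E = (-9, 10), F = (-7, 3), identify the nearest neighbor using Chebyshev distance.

Distances: d(A) = 12, d(B) = 9, d(C) = 13, d(D) = 15, d(E) = 1, d(F) = 6. Nearest: E = (-9, 10) with distance 1.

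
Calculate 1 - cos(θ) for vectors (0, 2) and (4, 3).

With u = (0, 2), v = (4, 3):
u·v = 0·4 + 2·3 = 0 + 6 = 6.
|u| = √(0² + 2²) = √4, |v| = √(4² + 3²) = √25, so |u||v| = √(4·25) = √100 = 10.
cos θ = (u·v)/(|u||v|) = 6/10 = 0.6
Cosine distance = 1 - cos θ = 1 - 0.6 = 0.4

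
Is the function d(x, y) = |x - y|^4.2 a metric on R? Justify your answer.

No. d(x,y) = |x-y|^4.2 fails the triangle inequality since p = 4.2 > 1. Counterexample: x = 4, y = 10, z = 18. d(x,z) = |4 - 18|^4.2 = 14^4.2 ≈ 65123.5025, but d(x,y) + d(y,z) = 6^4.2 + 8^4.2 ≈ 1854.5359 + 6208.3751 = 8062.911. Since 65123.5025 > 8062.911, the triangle inequality is violated.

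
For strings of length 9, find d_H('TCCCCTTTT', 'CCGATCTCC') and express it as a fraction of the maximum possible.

Differing positions: 1, 3, 4, 5, 6, 8, 9. Hamming distance = 7. The maximum possible Hamming distance for length-9 strings is 9, so d_H/9 = 7/9 ≈ 0.7778.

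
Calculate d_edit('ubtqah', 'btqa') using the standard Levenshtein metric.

Let D[i][j] be the edit distance between the first i characters of 'ubtqah' and the first j characters of 'btqa', with D[i][0] = i, D[0][j] = j, and D[i][j] = D[i-1][j-1] if the characters match, else 1 + min(D[i-1][j], D[i][j-1], D[i-1][j-1]). Filling the table (rows: prefixes of 'ubtqah', columns: prefixes of 'btqa'):
     ε  b  t  q  a
  ε  0  1  2  3  4
  u  1  1  2  3  4
  b  2  1  2  3  4
  t  3  2  1  2  3
  q  4  3  2  1  2
  a  5  4  3  2  1
  h  6  5  4  3  2
The bottom-right entry gives D[6][4] = 2, so no sequence of fewer than 2 edits works. Backtracking through the table gives one optimal edit sequence (2 edits):
  ubtqah → btqah (del u @1)
  btqah → btqa (del h @5)
Edit distance = 2.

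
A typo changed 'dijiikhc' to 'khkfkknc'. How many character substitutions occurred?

Differing positions: 1, 2, 3, 4, 5, 7. Hamming distance = 6.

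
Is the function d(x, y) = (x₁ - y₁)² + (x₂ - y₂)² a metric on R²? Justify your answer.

No. The squared Euclidean distance fails the triangle inequality. Counterexample: x = (0, 0), y = (5, 3), z = (10, 6). d(x,z) = 10² + 6² = 136, but d(x,y) + d(y,z) = (5² + 3²) + (5² + 3²) = 34 + 34 = 68. Since 136 > 68, the triangle inequality is violated. (Note: √d, the ordinary Euclidean distance, IS a metric.)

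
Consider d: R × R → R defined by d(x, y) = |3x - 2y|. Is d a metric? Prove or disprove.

No. d fails symmetry: d(2, 6) = |3·2 - 2·6| = |-6| = 6, but d(6, 2) = |3·6 - 2·2| = |14| = 14. Since 6 ≠ 14, d(x,y) ≠ d(y,x) in general.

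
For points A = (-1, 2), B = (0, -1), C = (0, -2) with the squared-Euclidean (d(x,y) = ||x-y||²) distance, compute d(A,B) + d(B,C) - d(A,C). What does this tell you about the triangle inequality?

d(A,B) = 1² + 3² = 10, d(B,C) = 0² + 1² = 1, d(A,C) = 1² + 4² = 17.
d(A,B) + d(B,C) - d(A,C) = 10 + 1 - 17 = 11 - 17 = -6. This is < 0, so the triangle inequality FAILS for these points (squared-Euclidean is not a metric).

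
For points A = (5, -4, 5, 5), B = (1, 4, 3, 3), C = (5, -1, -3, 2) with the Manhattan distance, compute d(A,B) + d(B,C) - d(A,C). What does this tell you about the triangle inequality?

d(A,B) = 4 + 8 + 2 + 2 = 16, d(B,C) = 4 + 5 + 6 + 1 = 16, d(A,C) = 0 + 3 + 8 + 3 = 14.
d(A,B) + d(B,C) - d(A,C) = 16 + 16 - 14 = 32 - 14 = 18. This is ≥ 0, so the triangle inequality holds for these points.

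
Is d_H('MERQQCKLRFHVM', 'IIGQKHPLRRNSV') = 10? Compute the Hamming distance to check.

Differing positions: 1, 2, 3, 5, 6, 7, 10, 11, 12, 13. Hamming distance = 10, so the claim is true.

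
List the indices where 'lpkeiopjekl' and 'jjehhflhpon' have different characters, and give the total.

Differing positions: 1, 2, 3, 4, 5, 6, 7, 8, 9, 10, 11. Hamming distance = 11.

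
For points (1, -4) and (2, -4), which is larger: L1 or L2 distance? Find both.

L1 = |1 - 2| + |-4 - (-4)| = 1 + 0 = 1
L2 = √(1² + 0²) = √1 = 1
L1 ≥ L2 always (equality iff movement is along one axis); L1 = L2 here (movement is along a single axis).
Ratio L1/L2 = 1/1 = 1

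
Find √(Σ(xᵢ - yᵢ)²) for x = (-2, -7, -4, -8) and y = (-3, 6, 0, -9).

√(Σ(x_i - y_i)²) = √((-2 - (-3))² + (-7 - 6)² + (-4 - 0)² + (-8 - (-9))²)
= √(1² + (-13)² + (-4)² + 1²) = √(1 + 169 + 16 + 1) = √187 ≈ 13.6748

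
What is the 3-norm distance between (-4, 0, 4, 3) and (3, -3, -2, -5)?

(Σ|x_i - y_i|^3)^(1/3) = (|-4 - 3|^3 + |0 - (-3)|^3 + |4 - (-2)|^3 + |3 - (-5)|^3)^(1/3)
= (7^3 + 3^3 + 6^3 + 8^3)^(1/3) = (343 + 27 + 216 + 512)^(1/3) = (1098)^(1/3) ≈ 10.3165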